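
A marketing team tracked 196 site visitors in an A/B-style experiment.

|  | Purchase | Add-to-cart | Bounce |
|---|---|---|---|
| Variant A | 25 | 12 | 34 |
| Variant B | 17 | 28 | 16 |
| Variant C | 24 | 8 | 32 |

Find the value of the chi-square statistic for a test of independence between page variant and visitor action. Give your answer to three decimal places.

22.977

Row totals: 71, 61, 64. Column totals: 66, 48, 82. Grand total N = 196.
Expected counts (row total × column total / N):
  Variant A, Purchase: 71×66/196 = 23.9082
  Variant A, Add-to-cart: 71×48/196 = 17.3878
  Variant A, Bounce: 71×82/196 = 29.7041
  Variant B, Purchase: 61×66/196 = 20.5408
  Variant B, Add-to-cart: 61×48/196 = 14.9388
  Variant B, Bounce: 61×82/196 = 25.5204
  Variant C, Purchase: 64×66/196 = 21.5510
  Variant C, Add-to-cart: 64×48/196 = 15.6735
  Variant C, Bounce: 64×82/196 = 26.7755
Contributions (O − E)²/E:
  (25 − 23.9082)²/23.9082 = 0.0499
  (12 − 17.3878)²/17.3878 = 1.6695
  (34 − 29.7041)²/29.7041 = 0.6213
  (17 − 20.5408)²/20.5408 = 0.6104
  (28 − 14.9388)²/14.9388 = 11.4196
  (16 − 25.5204)²/25.5204 = 3.5516
  (24 − 21.5510)²/21.5510 = 0.2783
  (8 − 15.6735)²/15.6735 = 3.7568
  (32 − 26.7755)²/26.7755 = 1.0194
χ² = 0.0499 + 1.6695 + 0.6213 + 0.6104 + 11.4196 + 3.5516 + 0.2783 + 3.7568 + 1.0194 = 22.977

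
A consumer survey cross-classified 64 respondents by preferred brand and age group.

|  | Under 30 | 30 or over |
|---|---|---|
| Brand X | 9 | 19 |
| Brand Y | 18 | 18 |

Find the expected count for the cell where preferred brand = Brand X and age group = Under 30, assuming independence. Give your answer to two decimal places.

11.81

Row total (Brand X) = 28; column total (Under 30) = 27; grand total N = 64.
Expected count = (row total × column total) / N = 28 × 27 / 64 = 11.81.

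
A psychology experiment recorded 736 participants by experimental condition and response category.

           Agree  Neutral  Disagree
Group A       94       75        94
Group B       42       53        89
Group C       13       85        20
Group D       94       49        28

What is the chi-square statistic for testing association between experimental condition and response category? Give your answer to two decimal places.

139.67

Row totals: 263, 184, 118, 171. Column totals: 243, 262, 231. Grand total N = 736.
Expected counts (row total × column total / N):
  Group A, Agree: 263×243/736 = 86.833
  Group A, Neutral: 263×262/736 = 93.622
  Group A, Disagree: 263×231/736 = 82.545
  Group B, Agree: 184×243/736 = 60.750
  Group B, Neutral: 184×262/736 = 65.500
  Group B, Disagree: 184×231/736 = 57.750
  Group C, Agree: 118×243/736 = 38.959
  Group C, Neutral: 118×262/736 = 42.005
  Group C, Disagree: 118×231/736 = 37.035
  Group D, Agree: 171×243/736 = 56.458
  Group D, Neutral: 171×262/736 = 60.872
  Group D, Disagree: 171×231/736 = 53.670
Contributions (O − E)²/E:
  (94 − 86.833)²/86.833 = 0.5915
  (75 − 93.622)²/93.622 = 3.7040
  (94 − 82.545)²/82.545 = 1.5896
  (42 − 60.750)²/60.750 = 5.7870
  (53 − 65.500)²/65.500 = 2.3855
  (89 − 57.750)²/57.750 = 16.9102
  (13 − 38.959)²/38.959 = 17.2969
  (85 − 42.005)²/42.005 = 44.0083
  (20 − 37.035)²/37.035 = 7.8356
  (94 − 56.458)²/56.458 = 24.9637
  (49 − 60.872)²/60.872 = 2.3154
  (28 − 53.670)²/53.670 = 12.2778
χ² = 0.5915 + 3.7040 + 1.5896 + 5.7870 + 2.3855 + 16.9102 + 17.2969 + 44.0083 + 7.8356 + 24.9637 + 2.3154 + 12.2778 = 139.67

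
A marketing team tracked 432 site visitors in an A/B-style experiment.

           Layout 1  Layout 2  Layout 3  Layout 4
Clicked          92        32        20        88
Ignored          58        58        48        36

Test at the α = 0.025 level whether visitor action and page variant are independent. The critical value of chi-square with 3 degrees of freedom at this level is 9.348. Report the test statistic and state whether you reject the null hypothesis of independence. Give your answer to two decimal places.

Row totals: 232, 200. Column totals: 150, 90, 68, 124. Grand total N = 432.
Expected counts (row total × column total / N):
  Clicked, Layout 1: 232×150/432 = 80.556
  Clicked, Layout 2: 232×90/432 = 48.333
  Clicked, Layout 3: 232×68/432 = 36.519
  Clicked, Layout 4: 232×124/432 = 66.593
  Ignored, Layout 1: 200×150/432 = 69.444
  Ignored, Layout 2: 200×90/432 = 41.667
  Ignored, Layout 3: 200×68/432 = 31.481
  Ignored, Layout 4: 200×124/432 = 57.407
Contributions (O − E)²/E:
  (92 − 80.556)²/80.556 = 1.6258
  (32 − 48.333)²/48.333 = 5.5194
  (20 − 36.519)²/36.519 = 7.4722
  (88 − 66.593)²/66.593 = 6.8815
  (58 − 69.444)²/69.444 = 1.8859
  (58 − 41.667)²/41.667 = 6.4024
  (48 − 31.481)²/31.481 = 8.6680
  (36 − 57.407)²/57.407 = 7.9826
χ² = 1.6258 + 5.5194 + 7.4722 + 6.8815 + 1.8859 + 6.4024 + 8.6680 + 7.9826 = 46.44
df = (2−1)(4−1) = 3. Since 46.44 > 9.348, reject the null hypothesis of independence at α = 0.025.

46.44; reject H₀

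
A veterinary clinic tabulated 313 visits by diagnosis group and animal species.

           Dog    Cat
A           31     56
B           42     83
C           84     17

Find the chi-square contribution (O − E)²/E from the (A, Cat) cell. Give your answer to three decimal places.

3.684

Row total (A) = 87; column total (Cat) = 156; N = 313.
Expected count E = 87 × 156 / 313 = 43.3610.
Contribution = (O − E)²/E = (56 − 43.3610)² / 43.3610 = 3.684.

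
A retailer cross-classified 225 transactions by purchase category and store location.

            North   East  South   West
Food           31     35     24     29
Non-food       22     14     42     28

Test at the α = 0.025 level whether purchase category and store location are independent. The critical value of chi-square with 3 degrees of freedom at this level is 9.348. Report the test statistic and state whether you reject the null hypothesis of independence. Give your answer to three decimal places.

Row totals: 119, 106. Column totals: 53, 49, 66, 57. Grand total N = 225.
Expected counts (row total × column total / N):
  Food, North: 119×53/225 = 28.0311
  Food, East: 119×49/225 = 25.9156
  Food, South: 119×66/225 = 34.9067
  Food, West: 119×57/225 = 30.1467
  Non-food, North: 106×53/225 = 24.9689
  Non-food, East: 106×49/225 = 23.0844
  Non-food, South: 106×66/225 = 31.0933
  Non-food, West: 106×57/225 = 26.8533
Contributions (O − E)²/E:
  (31 − 28.0311)²/28.0311 = 0.3144
  (35 − 25.9156)²/25.9156 = 3.1844
  (24 − 34.9067)²/34.9067 = 3.4078
  (29 − 30.1467)²/30.1467 = 0.0436
  (22 − 24.9689)²/24.9689 = 0.3530
  (14 − 23.0844)²/23.0844 = 3.5750
  (42 − 31.0933)²/31.0933 = 3.8258
  (28 − 26.8533)²/26.8533 = 0.0490
χ² = 0.3144 + 3.1844 + 3.4078 + 0.0436 + 0.3530 + 3.5750 + 3.8258 + 0.0490 = 14.753
df = (2−1)(4−1) = 3. Since 14.753 > 9.348, reject the null hypothesis of independence at α = 0.025.

14.753; reject H₀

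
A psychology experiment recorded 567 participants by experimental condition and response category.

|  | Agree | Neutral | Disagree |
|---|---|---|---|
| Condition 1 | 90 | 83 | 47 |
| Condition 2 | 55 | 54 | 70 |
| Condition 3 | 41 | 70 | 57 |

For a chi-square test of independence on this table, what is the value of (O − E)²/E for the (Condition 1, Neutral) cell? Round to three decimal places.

0.090

Row total (Condition 1) = 220; column total (Neutral) = 207; N = 567.
Expected count E = 220 × 207 / 567 = 80.3175.
Contribution = (O − E)²/E = (83 − 80.3175)² / 80.3175 = 0.090.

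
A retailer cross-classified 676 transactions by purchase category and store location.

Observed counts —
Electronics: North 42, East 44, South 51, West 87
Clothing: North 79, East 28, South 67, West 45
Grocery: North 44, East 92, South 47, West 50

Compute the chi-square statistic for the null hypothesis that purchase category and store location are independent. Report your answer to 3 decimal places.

Row totals: 224, 219, 233. Column totals: 165, 164, 165, 182. Grand total N = 676.
Expected counts (row total × column total / N):
  Electronics, North: 224×165/676 = 54.6746
  Electronics, East: 224×164/676 = 54.3432
  Electronics, South: 224×165/676 = 54.6746
  Electronics, West: 224×182/676 = 60.3077
  Clothing, North: 219×165/676 = 53.4541
  Clothing, East: 219×164/676 = 53.1302
  Clothing, South: 219×165/676 = 53.4541
  Clothing, West: 219×182/676 = 58.9615
  Grocery, North: 233×165/676 = 56.8713
  Grocery, East: 233×164/676 = 56.5266
  Grocery, South: 233×165/676 = 56.8713
  Grocery, West: 233×182/676 = 62.7308
Contributions (O − E)²/E:
  (42 − 54.6746)²/54.6746 = 2.9382
  (44 − 54.3432)²/54.3432 = 1.9686
  (51 − 54.6746)²/54.6746 = 0.2470
  (87 − 60.3077)²/60.3077 = 11.8141
  (79 − 53.4541)²/53.4541 = 12.2085
  (28 − 53.1302)²/53.1302 = 11.8864
  (67 − 53.4541)²/53.4541 = 3.4327
  (45 − 58.9615)²/58.9615 = 3.3059
  (44 − 56.8713)²/56.8713 = 2.9131
  (92 − 56.5266)²/56.5266 = 22.2614
  (47 − 56.8713)²/56.8713 = 1.7134
  (50 − 62.7308)²/62.7308 = 2.5836
χ² = 2.9382 + 1.9686 + 0.2470 + 11.8141 + 12.2085 + 11.8864 + 3.4327 + 3.3059 + 2.9131 + 22.2614 + 1.7134 + 2.5836 = 77.273

77.273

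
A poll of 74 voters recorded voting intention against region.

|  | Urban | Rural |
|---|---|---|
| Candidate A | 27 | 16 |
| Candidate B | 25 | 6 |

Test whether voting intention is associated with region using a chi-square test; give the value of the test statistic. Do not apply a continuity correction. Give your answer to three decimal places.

2.749

Row totals: 43, 31. Column totals: 52, 22. Grand total N = 74.
Expected counts (row total × column total / N):
  Candidate A, Urban: 43×52/74 = 30.2162
  Candidate A, Rural: 43×22/74 = 12.7838
  Candidate B, Urban: 31×52/74 = 21.7838
  Candidate B, Rural: 31×22/74 = 9.2162
Contributions (O − E)²/E:
  (27 − 30.2162)²/30.2162 = 0.3423
  (16 − 12.7838)²/12.7838 = 0.8091
  (25 − 21.7838)²/21.7838 = 0.4748
  (6 − 9.2162)²/9.2162 = 1.1224
χ² = 0.3423 + 0.8091 + 0.4748 + 1.1224 = 2.749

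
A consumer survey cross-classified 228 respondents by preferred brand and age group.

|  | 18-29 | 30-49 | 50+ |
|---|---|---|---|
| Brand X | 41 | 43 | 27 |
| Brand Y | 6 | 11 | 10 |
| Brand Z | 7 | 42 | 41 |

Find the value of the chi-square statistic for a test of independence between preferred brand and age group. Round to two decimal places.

25.25

Row totals: 111, 27, 90. Column totals: 54, 96, 78. Grand total N = 228.
Expected counts (row total × column total / N):
  Brand X, 18-29: 111×54/228 = 26.289
  Brand X, 30-49: 111×96/228 = 46.737
  Brand X, 50+: 111×78/228 = 37.974
  Brand Y, 18-29: 27×54/228 = 6.395
  Brand Y, 30-49: 27×96/228 = 11.368
  Brand Y, 50+: 27×78/228 = 9.237
  Brand Z, 18-29: 90×54/228 = 21.316
  Brand Z, 30-49: 90×96/228 = 37.895
  Brand Z, 50+: 90×78/228 = 30.789
Contributions (O − E)²/E:
  (41 − 26.289)²/26.289 = 8.2321
  (43 − 46.737)²/46.737 = 0.2988
  (27 − 37.974)²/37.974 = 3.1713
  (6 − 6.395)²/6.395 = 0.0244
  (11 − 11.368)²/11.368 = 0.0119
  (10 − 9.237)²/9.237 = 0.0630
  (7 − 21.316)²/21.316 = 9.6147
  (42 − 37.895)²/37.895 = 0.4447
  (41 − 30.789)²/30.789 = 3.3864
χ² = 8.2321 + 0.2988 + 3.1713 + 0.0244 + 0.0119 + 0.0630 + 9.6147 + 0.4447 + 3.3864 = 25.25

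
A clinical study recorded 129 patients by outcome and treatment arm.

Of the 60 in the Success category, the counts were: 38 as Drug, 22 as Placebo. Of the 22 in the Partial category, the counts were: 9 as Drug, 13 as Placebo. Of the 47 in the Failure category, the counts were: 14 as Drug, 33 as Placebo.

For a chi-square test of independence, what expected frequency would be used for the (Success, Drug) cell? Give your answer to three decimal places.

28.372

Row total (Success) = 60; column total (Drug) = 61; grand total N = 129.
Expected count = (row total × column total) / N = 60 × 61 / 129 = 28.372.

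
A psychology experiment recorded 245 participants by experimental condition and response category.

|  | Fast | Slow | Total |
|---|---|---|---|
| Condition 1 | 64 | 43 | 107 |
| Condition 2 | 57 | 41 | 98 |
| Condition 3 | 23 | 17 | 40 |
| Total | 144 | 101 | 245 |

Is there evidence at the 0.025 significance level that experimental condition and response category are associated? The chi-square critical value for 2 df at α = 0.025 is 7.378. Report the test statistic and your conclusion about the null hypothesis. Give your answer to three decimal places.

0.090; fail to reject H₀

Grand total N = 245.
Expected counts (row total × column total / N):
  Condition 1, Fast: 107×144/245 = 62.8898
  Condition 1, Slow: 107×101/245 = 44.1102
  Condition 2, Fast: 98×144/245 = 57.6000
  Condition 2, Slow: 98×101/245 = 40.4000
  Condition 3, Fast: 40×144/245 = 23.5102
  Condition 3, Slow: 40×101/245 = 16.4898
Contributions (O − E)²/E:
  (64 − 62.8898)²/62.8898 = 0.0196
  (43 − 44.1102)²/44.1102 = 0.0279
  (57 − 57.6000)²/57.6000 = 0.0063
  (41 − 40.4000)²/40.4000 = 0.0089
  (23 − 23.5102)²/23.5102 = 0.0111
  (17 − 16.4898)²/16.4898 = 0.0158
χ² = 0.0196 + 0.0279 + 0.0063 + 0.0089 + 0.0111 + 0.0158 = 0.090
df = (3−1)(2−1) = 2. Since 0.090 < 7.378, fail to reject the null hypothesis of independence at α = 0.025.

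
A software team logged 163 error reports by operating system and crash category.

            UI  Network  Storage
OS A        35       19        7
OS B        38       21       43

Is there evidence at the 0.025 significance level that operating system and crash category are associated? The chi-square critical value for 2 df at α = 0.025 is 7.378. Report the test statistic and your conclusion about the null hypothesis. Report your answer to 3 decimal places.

16.900; reject H₀

Row totals: 61, 102. Column totals: 73, 40, 50. Grand total N = 163.
Expected counts (row total × column total / N):
  OS A, UI: 61×73/163 = 27.3190
  OS A, Network: 61×40/163 = 14.9693
  OS A, Storage: 61×50/163 = 18.7117
  OS B, UI: 102×73/163 = 45.6810
  OS B, Network: 102×40/163 = 25.0307
  OS B, Storage: 102×50/163 = 31.2883
Contributions (O − E)²/E:
  (35 − 27.3190)²/27.3190 = 2.1596
  (19 − 14.9693)²/14.9693 = 1.0853
  (7 − 18.7117)²/18.7117 = 7.3304
  (38 − 45.6810)²/45.6810 = 1.2915
  (21 − 25.0307)²/25.0307 = 0.6491
  (43 − 31.2883)²/31.2883 = 4.3839
χ² = 2.1596 + 1.0853 + 7.3304 + 1.2915 + 0.6491 + 4.3839 = 16.900
df = (2−1)(3−1) = 2. Since 16.900 > 7.378, reject the null hypothesis of independence at α = 0.025.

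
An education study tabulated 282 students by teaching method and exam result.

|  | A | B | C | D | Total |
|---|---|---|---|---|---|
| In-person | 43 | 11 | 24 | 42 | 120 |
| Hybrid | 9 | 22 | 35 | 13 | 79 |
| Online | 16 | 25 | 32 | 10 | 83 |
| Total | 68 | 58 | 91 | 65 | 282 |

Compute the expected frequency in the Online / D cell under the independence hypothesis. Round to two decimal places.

Row total (Online) = 83; column total (D) = 65; grand total N = 282.
Expected count = (row total × column total) / N = 83 × 65 / 282 = 19.13.

19.13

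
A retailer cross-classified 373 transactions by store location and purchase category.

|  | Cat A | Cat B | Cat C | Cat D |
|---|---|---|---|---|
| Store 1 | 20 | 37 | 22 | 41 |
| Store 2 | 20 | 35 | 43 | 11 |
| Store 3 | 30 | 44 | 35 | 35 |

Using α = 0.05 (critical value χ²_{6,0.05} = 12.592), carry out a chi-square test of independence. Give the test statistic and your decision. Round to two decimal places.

Row totals: 120, 109, 144. Column totals: 70, 116, 100, 87. Grand total N = 373.
Expected counts (row total × column total / N):
  Store 1, Cat A: 120×70/373 = 22.520
  Store 1, Cat B: 120×116/373 = 37.319
  Store 1, Cat C: 120×100/373 = 32.172
  Store 1, Cat D: 120×87/373 = 27.989
  Store 2, Cat A: 109×70/373 = 20.456
  Store 2, Cat B: 109×116/373 = 33.898
  Store 2, Cat C: 109×100/373 = 29.223
  Store 2, Cat D: 109×87/373 = 25.424
  Store 3, Cat A: 144×70/373 = 27.024
  Store 3, Cat B: 144×116/373 = 44.783
  Store 3, Cat C: 144×100/373 = 38.606
  Store 3, Cat D: 144×87/373 = 33.587
Contributions (O − E)²/E:
  (20 − 22.520)²/22.520 = 0.2820
  (37 − 37.319)²/37.319 = 0.0027
  (22 − 32.172)²/32.172 = 3.2161
  (41 − 27.989)²/27.989 = 6.0483
  (20 − 20.456)²/20.456 = 0.0102
  (35 − 33.898)²/33.898 = 0.0358
  (43 − 29.223)²/29.223 = 6.4951
  (11 − 25.424)²/25.424 = 8.1833
  (30 − 27.024)²/27.024 = 0.3277
  (44 − 44.783)²/44.783 = 0.0137
  (35 − 38.606)²/38.606 = 0.3368
  (35 − 33.587)²/33.587 = 0.0594
χ² = 0.2820 + 0.0027 + 3.2161 + 6.0483 + 0.0102 + 0.0358 + 6.4951 + 8.1833 + 0.3277 + 0.0137 + 0.3368 + 0.0594 = 25.01
df = (3−1)(4−1) = 6. Since 25.01 > 12.592, reject the null hypothesis of independence at α = 0.05.

25.01; reject H₀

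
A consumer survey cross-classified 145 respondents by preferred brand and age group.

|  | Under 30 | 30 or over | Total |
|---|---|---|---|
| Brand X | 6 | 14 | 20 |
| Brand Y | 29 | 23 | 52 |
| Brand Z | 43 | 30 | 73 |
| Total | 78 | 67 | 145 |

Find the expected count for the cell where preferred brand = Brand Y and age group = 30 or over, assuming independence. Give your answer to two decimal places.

24.03

Row total (Brand Y) = 52; column total (30 or over) = 67; grand total N = 145.
Expected count = (row total × column total) / N = 52 × 67 / 145 = 24.03.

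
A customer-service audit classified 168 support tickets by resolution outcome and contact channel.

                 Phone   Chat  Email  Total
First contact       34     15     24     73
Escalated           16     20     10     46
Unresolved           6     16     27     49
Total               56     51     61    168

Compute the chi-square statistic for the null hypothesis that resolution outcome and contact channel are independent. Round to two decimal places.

Grand total N = 168.
Expected counts (row total × column total / N):
  First contact, Phone: 73×56/168 = 24.333
  First contact, Chat: 73×51/168 = 22.161
  First contact, Email: 73×61/168 = 26.506
  Escalated, Phone: 46×56/168 = 15.333
  Escalated, Chat: 46×51/168 = 13.964
  Escalated, Email: 46×61/168 = 16.702
  Unresolved, Phone: 49×56/168 = 16.333
  Unresolved, Chat: 49×51/168 = 14.875
  Unresolved, Email: 49×61/168 = 17.792
Contributions (O − E)²/E:
  (34 − 24.333)²/24.333 = 3.8405
  (15 − 22.161)²/22.161 = 2.3140
  (24 − 26.506)²/26.506 = 0.2369
  (16 − 15.333)²/15.333 = 0.0290
  (20 − 13.964)²/13.964 = 2.6091
  (10 − 16.702)²/16.702 = 2.6893
  (6 − 16.333)²/16.333 = 6.5371
  (16 − 14.875)²/14.875 = 0.0851
  (27 − 17.792)²/17.792 = 4.7655
χ² = 3.8405 + 2.3140 + 0.2369 + 0.0290 + 2.6091 + 2.6893 + 6.5371 + 0.0851 + 4.7655 = 23.11

23.11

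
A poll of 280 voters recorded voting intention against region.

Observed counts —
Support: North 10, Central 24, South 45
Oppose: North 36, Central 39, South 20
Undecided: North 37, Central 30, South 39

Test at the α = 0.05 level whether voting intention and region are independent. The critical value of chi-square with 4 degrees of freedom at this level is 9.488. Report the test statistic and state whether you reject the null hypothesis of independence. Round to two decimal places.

28.56; reject H₀

Row totals: 79, 95, 106. Column totals: 83, 93, 104. Grand total N = 280.
Expected counts (row total × column total / N):
  Support, North: 79×83/280 = 23.418
  Support, Central: 79×93/280 = 26.239
  Support, South: 79×104/280 = 29.343
  Oppose, North: 95×83/280 = 28.161
  Oppose, Central: 95×93/280 = 31.554
  Oppose, South: 95×104/280 = 35.286
  Undecided, North: 106×83/280 = 31.421
  Undecided, Central: 106×93/280 = 35.207
  Undecided, South: 106×104/280 = 39.371
Contributions (O − E)²/E:
  (10 − 23.418)²/23.418 = 7.6882
  (24 − 26.239)²/26.239 = 0.1911
  (45 − 29.343)²/29.343 = 8.3543
  (36 − 28.161)²/28.161 = 2.1821
  (39 − 31.554)²/31.554 = 1.7571
  (20 − 35.286)²/35.286 = 6.6219
  (37 − 31.421)²/31.421 = 0.9906
  (30 − 35.207)²/35.207 = 0.7701
  (39 − 39.371)²/39.371 = 0.0035
χ² = 7.6882 + 0.1911 + 8.3543 + 2.1821 + 1.7571 + 6.6219 + 0.9906 + 0.7701 + 0.0035 = 28.56
df = (3−1)(3−1) = 4. Since 28.56 > 9.488, reject the null hypothesis of independence at α = 0.05.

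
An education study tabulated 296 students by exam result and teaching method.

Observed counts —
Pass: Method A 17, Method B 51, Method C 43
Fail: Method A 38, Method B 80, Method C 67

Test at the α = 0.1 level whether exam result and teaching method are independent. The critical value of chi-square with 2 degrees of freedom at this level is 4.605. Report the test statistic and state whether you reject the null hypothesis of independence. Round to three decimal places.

Row totals: 111, 185. Column totals: 55, 131, 110. Grand total N = 296.
Expected counts (row total × column total / N):
  Pass, Method A: 111×55/296 = 20.6250
  Pass, Method B: 111×131/296 = 49.1250
  Pass, Method C: 111×110/296 = 41.2500
  Fail, Method A: 185×55/296 = 34.3750
  Fail, Method B: 185×131/296 = 81.8750
  Fail, Method C: 185×110/296 = 68.7500
Contributions (O − E)²/E:
  (17 − 20.6250)²/20.6250 = 0.6371
  (51 − 49.1250)²/49.1250 = 0.0716
  (43 − 41.2500)²/41.2500 = 0.0742
  (38 − 34.3750)²/34.3750 = 0.3823
  (80 − 81.8750)²/81.8750 = 0.0429
  (67 − 68.7500)²/68.7500 = 0.0445
χ² = 0.6371 + 0.0716 + 0.0742 + 0.3823 + 0.0429 + 0.0445 = 1.253
df = (2−1)(3−1) = 2. Since 1.253 < 4.605, fail to reject the null hypothesis of independence at α = 0.1.

1.253; fail to reject H₀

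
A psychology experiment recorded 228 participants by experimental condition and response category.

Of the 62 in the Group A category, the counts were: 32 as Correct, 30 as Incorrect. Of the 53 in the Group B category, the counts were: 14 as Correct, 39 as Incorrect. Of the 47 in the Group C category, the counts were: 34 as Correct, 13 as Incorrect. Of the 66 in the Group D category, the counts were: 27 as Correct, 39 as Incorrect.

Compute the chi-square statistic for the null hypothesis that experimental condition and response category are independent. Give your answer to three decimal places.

Row totals: 62, 53, 47, 66. Column totals: 107, 121. Grand total N = 228.
Expected counts (row total × column total / N):
  Group A, Correct: 62×107/228 = 29.0965
  Group A, Incorrect: 62×121/228 = 32.9035
  Group B, Correct: 53×107/228 = 24.8728
  Group B, Incorrect: 53×121/228 = 28.1272
  Group C, Correct: 47×107/228 = 22.0570
  Group C, Incorrect: 47×121/228 = 24.9430
  Group D, Correct: 66×107/228 = 30.9737
  Group D, Incorrect: 66×121/228 = 35.0263
Contributions (O − E)²/E:
  (32 − 29.0965)²/29.0965 = 0.2897
  (30 − 32.9035)²/32.9035 = 0.2562
  (14 − 24.8728)²/24.8728 = 4.7529
  (39 − 28.1272)²/28.1272 = 4.2030
  (34 − 22.0570)²/22.0570 = 6.4667
  (13 − 24.9430)²/24.9430 = 5.7184
  (27 − 30.9737)²/30.9737 = 0.5098
  (39 − 35.0263)²/35.0263 = 0.4508
χ² = 0.2897 + 0.2562 + 4.7529 + 4.2030 + 6.4667 + 5.7184 + 0.5098 + 0.4508 = 22.648

22.648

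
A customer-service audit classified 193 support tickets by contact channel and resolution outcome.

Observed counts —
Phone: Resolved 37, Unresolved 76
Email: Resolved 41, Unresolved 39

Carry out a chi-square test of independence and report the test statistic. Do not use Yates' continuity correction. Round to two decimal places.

Row totals: 113, 80. Column totals: 78, 115. Grand total N = 193.
Expected counts (row total × column total / N):
  Phone, Resolved: 113×78/193 = 45.668
  Phone, Unresolved: 113×115/193 = 67.332
  Email, Resolved: 80×78/193 = 32.332
  Email, Unresolved: 80×115/193 = 47.668
Contributions (O − E)²/E:
  (37 − 45.668)²/45.668 = 1.6452
  (76 − 67.332)²/67.332 = 1.1159
  (41 − 32.332)²/32.332 = 2.3238
  (39 − 47.668)²/47.668 = 1.5762
χ² = 1.6452 + 1.1159 + 2.3238 + 1.5762 = 6.66

6.66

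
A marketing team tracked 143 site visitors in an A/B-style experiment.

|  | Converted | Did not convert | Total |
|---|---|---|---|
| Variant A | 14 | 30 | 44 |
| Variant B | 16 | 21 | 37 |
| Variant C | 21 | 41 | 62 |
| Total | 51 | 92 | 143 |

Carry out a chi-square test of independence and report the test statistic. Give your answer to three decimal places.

1.297

Grand total N = 143.
Expected counts (row total × column total / N):
  Variant A, Converted: 44×51/143 = 15.6923
  Variant A, Did not convert: 44×92/143 = 28.3077
  Variant B, Converted: 37×51/143 = 13.1958
  Variant B, Did not convert: 37×92/143 = 23.8042
  Variant C, Converted: 62×51/143 = 22.1119
  Variant C, Did not convert: 62×92/143 = 39.8881
Contributions (O − E)²/E:
  (14 − 15.6923)²/15.6923 = 0.1825
  (30 − 28.3077)²/28.3077 = 0.1012
  (16 − 13.1958)²/13.1958 = 0.5959
  (21 − 23.8042)²/23.8042 = 0.3303
  (21 − 22.1119)²/22.1119 = 0.0559
  (41 − 39.8881)²/39.8881 = 0.0310
χ² = 0.1825 + 0.1012 + 0.5959 + 0.3303 + 0.0559 + 0.0310 = 1.297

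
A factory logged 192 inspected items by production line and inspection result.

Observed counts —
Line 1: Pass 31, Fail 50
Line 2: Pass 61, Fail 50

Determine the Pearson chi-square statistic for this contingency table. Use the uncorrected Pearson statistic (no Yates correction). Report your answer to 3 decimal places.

5.223

Row totals: 81, 111. Column totals: 92, 100. Grand total N = 192.
Expected counts (row total × column total / N):
  Line 1, Pass: 81×92/192 = 38.8125
  Line 1, Fail: 81×100/192 = 42.1875
  Line 2, Pass: 111×92/192 = 53.1875
  Line 2, Fail: 111×100/192 = 57.8125
Contributions (O − E)²/E:
  (31 − 38.8125)²/38.8125 = 1.5726
  (50 − 42.1875)²/42.1875 = 1.4468
  (61 − 53.1875)²/53.1875 = 1.1475
  (50 − 57.8125)²/57.8125 = 1.0557
χ² = 1.5726 + 1.4468 + 1.1475 + 1.0557 = 5.223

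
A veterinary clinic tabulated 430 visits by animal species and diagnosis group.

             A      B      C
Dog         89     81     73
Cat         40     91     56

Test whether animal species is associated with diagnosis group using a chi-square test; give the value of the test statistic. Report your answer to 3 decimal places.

Row totals: 243, 187. Column totals: 129, 172, 129. Grand total N = 430.
Expected counts (row total × column total / N):
  Dog, A: 243×129/430 = 72.9000
  Dog, B: 243×172/430 = 97.2000
  Dog, C: 243×129/430 = 72.9000
  Cat, A: 187×129/430 = 56.1000
  Cat, B: 187×172/430 = 74.8000
  Cat, C: 187×129/430 = 56.1000
Contributions (O − E)²/E:
  (89 − 72.9000)²/72.9000 = 3.5557
  (81 − 97.2000)²/97.2000 = 2.7000
  (73 − 72.9000)²/72.9000 = 0.0001
  (40 − 56.1000)²/56.1000 = 4.6205
  (91 − 74.8000)²/74.8000 = 3.5086
  (56 − 56.1000)²/56.1000 = 0.0002
χ² = 3.5557 + 2.7000 + 0.0001 + 4.6205 + 3.5086 + 0.0002 = 14.385

14.385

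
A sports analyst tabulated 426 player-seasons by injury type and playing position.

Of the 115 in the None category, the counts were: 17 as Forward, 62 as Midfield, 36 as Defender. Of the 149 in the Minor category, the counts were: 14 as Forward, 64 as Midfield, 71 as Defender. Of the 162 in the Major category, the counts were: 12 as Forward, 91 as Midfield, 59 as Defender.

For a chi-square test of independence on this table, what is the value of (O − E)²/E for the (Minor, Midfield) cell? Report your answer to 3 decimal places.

1.865

Row total (Minor) = 149; column total (Midfield) = 217; N = 426.
Expected count E = 149 × 217 / 426 = 75.8991.
Contribution = (O − E)²/E = (64 − 75.8991)² / 75.8991 = 1.865.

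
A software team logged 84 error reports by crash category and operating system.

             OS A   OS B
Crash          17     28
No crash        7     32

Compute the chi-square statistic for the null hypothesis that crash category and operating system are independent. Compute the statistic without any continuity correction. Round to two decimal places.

Row totals: 45, 39. Column totals: 24, 60. Grand total N = 84.
Expected counts (row total × column total / N):
  Crash, OS A: 45×24/84 = 12.8571
  Crash, OS B: 45×60/84 = 32.1429
  No crash, OS A: 39×24/84 = 11.1429
  No crash, OS B: 39×60/84 = 27.8571
Contributions (O − E)²/E:
  (17 − 12.8571)²/12.8571 = 1.3350
  (28 − 32.1429)²/32.1429 = 0.5340
  (7 − 11.1429)²/11.1429 = 1.5403
  (32 − 27.8571)²/27.8571 = 0.6161
χ² = 1.3350 + 0.5340 + 1.5403 + 0.6161 = 4.03

4.03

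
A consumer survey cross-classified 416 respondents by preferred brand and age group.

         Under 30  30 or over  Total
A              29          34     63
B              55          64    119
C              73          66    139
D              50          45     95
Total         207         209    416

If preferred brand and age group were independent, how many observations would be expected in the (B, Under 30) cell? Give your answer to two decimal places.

Row total (B) = 119; column total (Under 30) = 207; grand total N = 416.
Expected count = (row total × column total) / N = 119 × 207 / 416 = 59.21.

59.21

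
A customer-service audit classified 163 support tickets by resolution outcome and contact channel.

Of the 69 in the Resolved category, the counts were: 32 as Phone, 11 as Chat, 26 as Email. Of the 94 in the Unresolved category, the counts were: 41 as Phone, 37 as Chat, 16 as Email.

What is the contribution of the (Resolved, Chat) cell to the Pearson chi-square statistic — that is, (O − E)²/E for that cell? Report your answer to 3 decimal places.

4.274

Row total (Resolved) = 69; column total (Chat) = 48; N = 163.
Expected count E = 69 × 48 / 163 = 20.3190.
Contribution = (O − E)²/E = (11 − 20.3190)² / 20.3190 = 4.274.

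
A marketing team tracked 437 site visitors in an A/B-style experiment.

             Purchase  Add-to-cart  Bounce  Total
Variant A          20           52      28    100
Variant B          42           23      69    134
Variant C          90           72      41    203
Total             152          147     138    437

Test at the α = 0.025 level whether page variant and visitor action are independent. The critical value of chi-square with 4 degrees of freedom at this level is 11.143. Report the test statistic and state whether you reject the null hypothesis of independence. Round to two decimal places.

Grand total N = 437.
Expected counts (row total × column total / N):
  Variant A, Purchase: 100×152/437 = 34.783
  Variant A, Add-to-cart: 100×147/437 = 33.638
  Variant A, Bounce: 100×138/437 = 31.579
  Variant B, Purchase: 134×152/437 = 46.609
  Variant B, Add-to-cart: 134×147/437 = 45.076
  Variant B, Bounce: 134×138/437 = 42.316
  Variant C, Purchase: 203×152/437 = 70.609
  Variant C, Add-to-cart: 203×147/437 = 68.286
  Variant C, Bounce: 203×138/437 = 64.105
Contributions (O − E)²/E:
  (20 − 34.783)²/34.783 = 6.2829
  (52 − 33.638)²/33.638 = 10.0233
  (28 − 31.579)²/31.579 = 0.4056
  (42 − 46.609)²/46.609 = 0.4558
  (23 − 45.076)²/45.076 = 10.8117
  (69 − 42.316)²/42.316 = 16.8266
  (90 − 70.609)²/70.609 = 5.3253
  (72 − 68.286)²/68.286 = 0.2020
  (41 − 64.105)²/64.105 = 8.3276
χ² = 6.2829 + 10.0233 + 0.4056 + 0.4558 + 10.8117 + 16.8266 + 5.3253 + 0.2020 + 8.3276 = 58.66
df = (3−1)(3−1) = 4. Since 58.66 > 11.143, reject the null hypothesis of independence at α = 0.025.

58.66; reject H₀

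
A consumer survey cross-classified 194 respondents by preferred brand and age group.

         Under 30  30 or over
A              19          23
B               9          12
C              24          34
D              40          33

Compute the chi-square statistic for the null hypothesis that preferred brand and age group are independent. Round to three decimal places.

Row totals: 42, 21, 58, 73. Column totals: 92, 102. Grand total N = 194.
Expected counts (row total × column total / N):
  A, Under 30: 42×92/194 = 19.9175
  A, 30 or over: 42×102/194 = 22.0825
  B, Under 30: 21×92/194 = 9.9588
  B, 30 or over: 21×102/194 = 11.0412
  C, Under 30: 58×92/194 = 27.5052
  C, 30 or over: 58×102/194 = 30.4948
  D, Under 30: 73×92/194 = 34.6186
  D, 30 or over: 73×102/194 = 38.3814
Contributions (O − E)²/E:
  (19 − 19.9175)²/19.9175 = 0.0423
  (23 − 22.0825)²/22.0825 = 0.0381
  (9 − 9.9588)²/9.9588 = 0.0923
  (12 − 11.0412)²/11.0412 = 0.0833
  (24 − 27.5052)²/27.5052 = 0.4467
  (34 − 30.4948)²/30.4948 = 0.4029
  (40 − 34.6186)²/34.6186 = 0.8365
  (33 − 38.3814)²/38.3814 = 0.7545
χ² = 0.0423 + 0.0381 + 0.0923 + 0.0833 + 0.4467 + 0.4029 + 0.8365 + 0.7545 = 2.697

2.697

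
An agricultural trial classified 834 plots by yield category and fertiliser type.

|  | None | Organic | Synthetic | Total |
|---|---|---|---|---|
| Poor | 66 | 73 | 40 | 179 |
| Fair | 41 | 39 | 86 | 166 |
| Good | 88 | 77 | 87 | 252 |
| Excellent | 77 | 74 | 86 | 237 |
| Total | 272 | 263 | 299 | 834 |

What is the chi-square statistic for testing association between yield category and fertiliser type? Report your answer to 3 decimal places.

Grand total N = 834.
Expected counts (row total × column total / N):
  Poor, None: 179×272/834 = 58.3789
  Poor, Organic: 179×263/834 = 56.4472
  Poor, Synthetic: 179×299/834 = 64.1739
  Fair, None: 166×272/834 = 54.1391
  Fair, Organic: 166×263/834 = 52.3477
  Fair, Synthetic: 166×299/834 = 59.5132
  Good, None: 252×272/834 = 82.1871
  Good, Organic: 252×263/834 = 79.4676
  Good, Synthetic: 252×299/834 = 90.3453
  Excellent, None: 237×272/834 = 77.2950
  Excellent, Organic: 237×263/834 = 74.7374
  Excellent, Synthetic: 237×299/834 = 84.9676
Contributions (O − E)²/E:
  (66 − 58.3789)²/58.3789 = 0.9949
  (73 − 56.4472)²/56.4472 = 4.8540
  (40 − 64.1739)²/64.1739 = 9.1062
  (41 − 54.1391)²/54.1391 = 3.1887
  (39 − 52.3477)²/52.3477 = 3.4034
  (86 − 59.5132)²/59.5132 = 11.7882
  (88 − 82.1871)²/82.1871 = 0.4111
  (77 − 79.4676)²/79.4676 = 0.0766
  (87 − 90.3453)²/90.3453 = 0.1239
  (77 − 77.2950)²/77.2950 = 0.0011
  (74 − 74.7374)²/74.7374 = 0.0073
  (86 − 84.9676)²/84.9676 = 0.0125
χ² = 0.9949 + 4.8540 + 9.1062 + 3.1887 + 3.4034 + 11.7882 + 0.4111 + 0.0766 + 0.1239 + 0.0011 + 0.0073 + 0.0125 = 33.968

33.968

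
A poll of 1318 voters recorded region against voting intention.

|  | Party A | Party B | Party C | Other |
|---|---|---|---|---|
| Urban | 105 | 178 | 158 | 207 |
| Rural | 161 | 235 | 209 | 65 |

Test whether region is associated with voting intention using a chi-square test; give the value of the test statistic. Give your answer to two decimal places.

100.54

Row totals: 648, 670. Column totals: 266, 413, 367, 272. Grand total N = 1318.
Expected counts (row total × column total / N):
  Urban, Party A: 648×266/1318 = 130.780
  Urban, Party B: 648×413/1318 = 203.053
  Urban, Party C: 648×367/1318 = 180.437
  Urban, Other: 648×272/1318 = 133.730
  Rural, Party A: 670×266/1318 = 135.220
  Rural, Party B: 670×413/1318 = 209.947
  Rural, Party C: 670×367/1318 = 186.563
  Rural, Other: 670×272/1318 = 138.270
Contributions (O − E)²/E:
  (105 − 130.780)²/130.780 = 5.0819
  (178 − 203.053)²/203.053 = 3.0911
  (158 − 180.437)²/180.437 = 2.7900
  (207 − 133.730)²/133.730 = 40.1443
  (161 − 135.220)²/135.220 = 4.9150
  (235 − 209.947)²/209.947 = 2.9896
  (209 − 186.563)²/186.563 = 2.6984
  (65 − 138.270)²/138.270 = 38.8262
χ² = 5.0819 + 3.0911 + 2.7900 + 40.1443 + 4.9150 + 2.9896 + 2.6984 + 38.8262 = 100.54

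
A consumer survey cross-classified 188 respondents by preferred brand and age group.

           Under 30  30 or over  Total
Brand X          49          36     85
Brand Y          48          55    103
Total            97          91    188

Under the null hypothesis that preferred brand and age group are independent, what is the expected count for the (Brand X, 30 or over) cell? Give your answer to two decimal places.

Row total (Brand X) = 85; column total (30 or over) = 91; grand total N = 188.
Expected count = (row total × column total) / N = 85 × 91 / 188 = 41.14.

41.14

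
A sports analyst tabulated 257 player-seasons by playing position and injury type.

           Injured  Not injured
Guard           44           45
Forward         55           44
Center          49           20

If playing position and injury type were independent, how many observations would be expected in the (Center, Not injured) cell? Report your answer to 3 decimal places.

29.265

Row total (Center) = 69; column total (Not injured) = 109; grand total N = 257.
Expected count = (row total × column total) / N = 69 × 109 / 257 = 29.265.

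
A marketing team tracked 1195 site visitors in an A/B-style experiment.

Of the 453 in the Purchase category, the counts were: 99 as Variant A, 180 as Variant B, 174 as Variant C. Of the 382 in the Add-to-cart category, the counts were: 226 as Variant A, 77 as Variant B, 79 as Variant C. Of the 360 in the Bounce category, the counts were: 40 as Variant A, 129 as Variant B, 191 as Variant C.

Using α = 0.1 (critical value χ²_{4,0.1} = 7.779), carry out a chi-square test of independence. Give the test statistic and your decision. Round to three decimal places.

Row totals: 453, 382, 360. Column totals: 365, 386, 444. Grand total N = 1195.
Expected counts (row total × column total / N):
  Purchase, Variant A: 453×365/1195 = 138.36402
  Purchase, Variant B: 453×386/1195 = 146.32469
  Purchase, Variant C: 453×444/1195 = 168.31130
  Add-to-cart, Variant A: 382×365/1195 = 116.67782
  Add-to-cart, Variant B: 382×386/1195 = 123.39079
  Add-to-cart, Variant C: 382×444/1195 = 141.93138
  Bounce, Variant A: 360×365/1195 = 109.95816
  Bounce, Variant B: 360×386/1195 = 116.28452
  Bounce, Variant C: 360×444/1195 = 133.75732
Contributions (O − E)²/E:
  (99 − 138.36402)²/138.36402 = 11.1989
  (180 − 146.32469)²/146.32469 = 7.7501
  (174 − 168.31130)²/168.31130 = 0.1923
  (226 − 116.67782)²/116.67782 = 102.4303
  (77 − 123.39079)²/123.39079 = 17.4414
  (79 − 141.93138)²/141.93138 = 27.9033
  (40 − 109.95816)²/109.95816 = 44.5091
  (129 − 116.28452)²/116.28452 = 1.3904
  (191 − 133.75732)²/133.75732 = 24.4975
χ² = 11.1989 + 7.7501 + 0.1923 + 102.4303 + 17.4414 + 27.9033 + 44.5091 + 1.3904 + 24.4975 = 237.313
df = (3−1)(3−1) = 4. Since 237.313 > 7.779, reject the null hypothesis of independence at α = 0.1.

237.313; reject H₀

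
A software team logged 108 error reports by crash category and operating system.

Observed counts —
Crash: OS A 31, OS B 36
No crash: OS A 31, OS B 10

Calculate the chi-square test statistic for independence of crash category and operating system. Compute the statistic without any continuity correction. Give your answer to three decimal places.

8.955

Row totals: 67, 41. Column totals: 62, 46. Grand total N = 108.
Expected counts (row total × column total / N):
  Crash, OS A: 67×62/108 = 38.46296
  Crash, OS B: 67×46/108 = 28.53704
  No crash, OS A: 41×62/108 = 23.53704
  No crash, OS B: 41×46/108 = 17.46296
Contributions (O − E)²/E:
  (31 − 38.46296)²/38.46296 = 1.4480
  (36 − 28.53704)²/28.53704 = 1.9517
  (31 − 23.53704)²/23.53704 = 2.3663
  (10 − 17.46296)²/17.46296 = 3.1894
χ² = 1.4480 + 1.9517 + 2.3663 + 3.1894 = 8.955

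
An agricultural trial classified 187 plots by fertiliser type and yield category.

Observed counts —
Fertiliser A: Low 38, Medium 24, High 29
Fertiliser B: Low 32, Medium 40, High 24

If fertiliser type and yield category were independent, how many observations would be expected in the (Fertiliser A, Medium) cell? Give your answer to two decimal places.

31.14

Row total (Fertiliser A) = 91; column total (Medium) = 64; grand total N = 187.
Expected count = (row total × column total) / N = 91 × 64 / 187 = 31.14.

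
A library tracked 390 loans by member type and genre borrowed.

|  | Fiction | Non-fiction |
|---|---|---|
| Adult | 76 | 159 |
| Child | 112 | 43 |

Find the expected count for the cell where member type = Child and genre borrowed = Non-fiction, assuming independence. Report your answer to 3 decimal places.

80.282

Row total (Child) = 155; column total (Non-fiction) = 202; grand total N = 390.
Expected count = (row total × column total) / N = 155 × 202 / 390 = 80.282.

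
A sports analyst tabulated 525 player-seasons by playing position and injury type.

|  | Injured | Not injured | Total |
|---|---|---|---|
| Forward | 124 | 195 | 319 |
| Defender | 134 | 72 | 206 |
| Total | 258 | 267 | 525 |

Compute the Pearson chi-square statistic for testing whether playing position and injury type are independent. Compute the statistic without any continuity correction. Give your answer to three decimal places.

34.319

Grand total N = 525.
Expected counts (row total × column total / N):
  Forward, Injured: 319×258/525 = 156.765714
  Forward, Not injured: 319×267/525 = 162.234286
  Defender, Injured: 206×258/525 = 101.234286
  Defender, Not injured: 206×267/525 = 104.765714
Contributions (O − E)²/E:
  (124 − 156.765714)²/156.765714 = 6.8484
  (195 − 162.234286)²/162.234286 = 6.6175
  (134 − 101.234286)²/101.234286 = 10.6050
  (72 − 104.765714)²/104.765714 = 10.2476
χ² = 6.8484 + 6.6175 + 10.6050 + 10.2476 = 34.319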